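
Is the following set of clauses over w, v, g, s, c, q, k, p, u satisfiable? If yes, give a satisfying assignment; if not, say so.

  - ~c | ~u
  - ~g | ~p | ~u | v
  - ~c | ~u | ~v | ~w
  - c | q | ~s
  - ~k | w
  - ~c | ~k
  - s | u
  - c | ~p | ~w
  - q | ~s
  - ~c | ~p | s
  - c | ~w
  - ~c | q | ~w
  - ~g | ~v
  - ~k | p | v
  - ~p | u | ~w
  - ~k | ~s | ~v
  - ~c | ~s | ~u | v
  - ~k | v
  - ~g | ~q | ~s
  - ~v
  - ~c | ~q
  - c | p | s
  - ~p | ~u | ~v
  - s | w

Unit clause (~v) forces v = False.
In (~k | v) only ~k is left, so k = False.
Try w = True:
  (c | ~w) forces c = True.
  (~c | ~u) forces u = False.
  (s | u) forces s = True.
  (q | ~s) forces q = True.
  clause (~c | ~q) is falsified — backtrack.
So w = False.
  then (s | w) forces s = True.
  then (q | ~s) forces q = True.
  then (~g | ~q | ~s) forces g = False.
  then (~c | ~q) forces c = False.
Set p = True.
Set u = False.
All clauses satisfied.

w=F, v=F, g=F, s=T, c=F, q=T, k=F, p=T, u=F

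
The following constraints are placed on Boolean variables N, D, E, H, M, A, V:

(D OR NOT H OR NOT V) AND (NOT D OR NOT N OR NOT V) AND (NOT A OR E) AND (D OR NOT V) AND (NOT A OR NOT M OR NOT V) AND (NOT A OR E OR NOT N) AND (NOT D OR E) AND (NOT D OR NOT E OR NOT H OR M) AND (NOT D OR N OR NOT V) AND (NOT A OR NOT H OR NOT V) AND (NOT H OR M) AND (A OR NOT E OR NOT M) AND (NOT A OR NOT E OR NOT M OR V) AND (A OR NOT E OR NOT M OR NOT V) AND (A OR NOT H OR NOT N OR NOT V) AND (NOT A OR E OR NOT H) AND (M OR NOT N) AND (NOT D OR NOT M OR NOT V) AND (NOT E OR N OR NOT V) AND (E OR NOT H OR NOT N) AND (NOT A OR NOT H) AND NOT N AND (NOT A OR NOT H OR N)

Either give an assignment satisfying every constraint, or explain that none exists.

N=F, D=F, E=T, H=F, M=F, A=F, V=F

Unit clause (NOT N) forces N = False.
Set D = False.
  then (D OR NOT V) forces V = False.
Set E = True.
Try H = True:
  (NOT H OR M) forces M = True.
  (A OR NOT E OR NOT M) forces A = True.
  clause (NOT A OR NOT E OR NOT M OR V) is falsified — backtrack.
So H = False.
Try M = True:
  (A OR NOT E OR NOT M) forces A = True.
  clause (NOT A OR NOT E OR NOT M OR V) is falsified — backtrack.
So M = False.
Set A = False.
All clauses satisfied.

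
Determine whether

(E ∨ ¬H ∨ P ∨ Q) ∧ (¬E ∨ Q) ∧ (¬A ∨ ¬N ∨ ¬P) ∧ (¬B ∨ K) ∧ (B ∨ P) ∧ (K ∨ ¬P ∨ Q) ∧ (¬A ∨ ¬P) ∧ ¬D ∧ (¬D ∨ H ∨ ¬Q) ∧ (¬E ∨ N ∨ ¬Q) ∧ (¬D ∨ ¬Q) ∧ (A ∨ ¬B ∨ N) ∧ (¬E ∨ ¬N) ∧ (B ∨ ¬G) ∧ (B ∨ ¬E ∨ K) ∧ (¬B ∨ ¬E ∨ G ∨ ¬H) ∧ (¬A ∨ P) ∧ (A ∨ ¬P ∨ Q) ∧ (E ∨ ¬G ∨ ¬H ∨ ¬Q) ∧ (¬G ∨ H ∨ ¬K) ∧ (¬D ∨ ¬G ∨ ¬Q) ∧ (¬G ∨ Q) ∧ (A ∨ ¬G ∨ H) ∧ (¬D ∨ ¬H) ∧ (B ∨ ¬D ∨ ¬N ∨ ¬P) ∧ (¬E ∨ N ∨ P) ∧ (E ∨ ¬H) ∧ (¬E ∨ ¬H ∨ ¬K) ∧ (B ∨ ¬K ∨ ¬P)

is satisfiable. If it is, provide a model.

Unit clause (¬D) forces D = False.
Try E = True:
  (¬E ∨ Q) forces Q = True.
  (¬E ∨ N ∨ ¬Q) forces N = True.
  clause (¬E ∨ ¬N) is falsified — backtrack.
So E = False.
  then (E ∨ ¬H) forces H = False.
Set P = True.
  then (¬A ∨ ¬P) forces A = False.
  then (A ∨ ¬P ∨ Q) forces Q = True.
  then (A ∨ ¬G ∨ H) forces G = False.
Set B = False.
  then (B ∨ ¬K ∨ ¬P) forces K = False.
Set N = True.
All clauses satisfied.

E = False, P = True, Q = True, B = False, A = False, K = False, H = False, N = True, D = False, G = False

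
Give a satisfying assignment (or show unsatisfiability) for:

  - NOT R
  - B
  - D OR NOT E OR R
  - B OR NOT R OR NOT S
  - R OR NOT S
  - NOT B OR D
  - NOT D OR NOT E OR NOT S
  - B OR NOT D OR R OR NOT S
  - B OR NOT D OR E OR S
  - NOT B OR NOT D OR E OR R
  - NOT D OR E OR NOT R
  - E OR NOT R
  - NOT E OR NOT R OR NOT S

S: False; B: True; R: False; E: True; D: True

Unit clause (NOT R) forces R = False.
Unit clause (B) forces B = True.
In (R OR NOT S) only NOT S is left, so S = False.
In (NOT B OR D) only D is left, so D = True.
In (NOT B OR NOT D OR E OR R) only E is left, so E = True.
All clauses satisfied.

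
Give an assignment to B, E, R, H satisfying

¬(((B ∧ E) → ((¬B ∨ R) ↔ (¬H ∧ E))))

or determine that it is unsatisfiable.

B = True; E = True; R = False; H = False

  ¬(((B ∧ E) → ((¬B ∨ R) ↔ (¬H ∧ E)))) = True
    (B ∧ E) → ((¬B ∨ R) ↔ (¬H ∧ E)) = False
      B ∧ E = True
      (¬B ∨ R) ↔ (¬H ∧ E) = False
        ¬B ∨ R = False
          ¬B = False
        ¬H ∧ E = True
          ¬H = True
The formula evaluates to True.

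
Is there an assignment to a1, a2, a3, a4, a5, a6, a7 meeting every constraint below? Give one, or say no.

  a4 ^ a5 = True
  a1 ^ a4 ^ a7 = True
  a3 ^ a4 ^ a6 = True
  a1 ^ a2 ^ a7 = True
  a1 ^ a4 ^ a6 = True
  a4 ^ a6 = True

a1 = False, a2 = False, a3 = False, a4 = False, a5 = True, a6 = True, a7 = True

a4 ^ a5 = F ^ T = True ✓
a1 ^ a4 ^ a7 = F ^ F ^ T = True ✓
a3 ^ a4 ^ a6 = F ^ F ^ T = True ✓
a1 ^ a2 ^ a7 = F ^ F ^ T = True ✓
a1 ^ a4 ^ a6 = F ^ F ^ T = True ✓
a4 ^ a6 = F ^ T = True ✓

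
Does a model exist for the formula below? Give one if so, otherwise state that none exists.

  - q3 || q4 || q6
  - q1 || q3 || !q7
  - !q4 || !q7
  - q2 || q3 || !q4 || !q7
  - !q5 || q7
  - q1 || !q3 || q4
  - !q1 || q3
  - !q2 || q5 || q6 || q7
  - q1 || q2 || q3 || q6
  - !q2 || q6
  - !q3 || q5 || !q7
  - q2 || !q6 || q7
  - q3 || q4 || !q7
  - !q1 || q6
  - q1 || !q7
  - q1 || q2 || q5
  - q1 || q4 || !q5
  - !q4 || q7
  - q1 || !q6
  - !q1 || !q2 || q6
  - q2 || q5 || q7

Try q1 = False:
  (q1 || !q7) forces q7 = False.
  (!q5 || q7) forces q5 = False.
  (q1 || q2 || q5) forces q2 = True.
  (!q2 || q5 || q6 || q7) forces q6 = True.
  clause (q1 || !q6) is falsified — backtrack.
So q1 = True.
  then (!q1 || q3) forces q3 = True.
  then (!q1 || q6) forces q6 = True.
Set q2 = True.
Try q4 = True:
  (!q4 || !q7) forces q7 = False.
  clause (!q4 || q7) is falsified — backtrack.
So q4 = False.
Set q5 = True.
  then (!q5 || q7) forces q7 = True.
All clauses satisfied.

q1: True, q2: True, q3: True, q4: False, q5: True, q6: True, q7: True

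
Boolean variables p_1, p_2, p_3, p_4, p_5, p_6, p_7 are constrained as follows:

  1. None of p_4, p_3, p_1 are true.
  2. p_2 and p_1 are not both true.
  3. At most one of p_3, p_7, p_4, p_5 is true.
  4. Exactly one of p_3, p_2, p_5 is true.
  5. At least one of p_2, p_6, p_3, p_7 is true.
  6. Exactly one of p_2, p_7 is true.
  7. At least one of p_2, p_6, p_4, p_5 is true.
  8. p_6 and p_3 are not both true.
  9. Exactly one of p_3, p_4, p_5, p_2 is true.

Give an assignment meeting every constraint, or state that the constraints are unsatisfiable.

p_1=F, p_2=T, p_3=F, p_4=F, p_5=F, p_6=T, p_7=F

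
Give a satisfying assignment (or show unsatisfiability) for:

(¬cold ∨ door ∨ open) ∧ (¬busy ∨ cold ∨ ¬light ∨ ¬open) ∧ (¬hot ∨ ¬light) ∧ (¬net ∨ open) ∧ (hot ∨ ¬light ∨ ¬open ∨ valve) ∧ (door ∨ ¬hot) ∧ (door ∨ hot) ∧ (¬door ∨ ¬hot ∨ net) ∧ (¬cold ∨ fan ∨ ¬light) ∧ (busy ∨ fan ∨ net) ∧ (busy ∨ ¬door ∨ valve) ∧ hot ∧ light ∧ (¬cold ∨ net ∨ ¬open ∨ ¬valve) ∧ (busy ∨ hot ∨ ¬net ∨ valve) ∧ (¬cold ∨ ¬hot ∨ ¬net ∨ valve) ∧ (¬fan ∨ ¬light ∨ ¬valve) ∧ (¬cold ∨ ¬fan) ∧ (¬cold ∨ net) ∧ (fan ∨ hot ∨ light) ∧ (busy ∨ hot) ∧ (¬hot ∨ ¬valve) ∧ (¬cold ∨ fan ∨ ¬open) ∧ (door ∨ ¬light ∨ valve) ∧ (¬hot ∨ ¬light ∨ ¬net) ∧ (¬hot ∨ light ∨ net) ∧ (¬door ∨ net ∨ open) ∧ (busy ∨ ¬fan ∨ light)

Case light = True:
  (¬hot ∨ ¬light) forces hot = False.
  Clause (hot) is falsified — contradiction.
Case light = False:
  Clause (light) is falsified — contradiction.
Both cases fail, so the formula is unsatisfiable.

Unsatisfiable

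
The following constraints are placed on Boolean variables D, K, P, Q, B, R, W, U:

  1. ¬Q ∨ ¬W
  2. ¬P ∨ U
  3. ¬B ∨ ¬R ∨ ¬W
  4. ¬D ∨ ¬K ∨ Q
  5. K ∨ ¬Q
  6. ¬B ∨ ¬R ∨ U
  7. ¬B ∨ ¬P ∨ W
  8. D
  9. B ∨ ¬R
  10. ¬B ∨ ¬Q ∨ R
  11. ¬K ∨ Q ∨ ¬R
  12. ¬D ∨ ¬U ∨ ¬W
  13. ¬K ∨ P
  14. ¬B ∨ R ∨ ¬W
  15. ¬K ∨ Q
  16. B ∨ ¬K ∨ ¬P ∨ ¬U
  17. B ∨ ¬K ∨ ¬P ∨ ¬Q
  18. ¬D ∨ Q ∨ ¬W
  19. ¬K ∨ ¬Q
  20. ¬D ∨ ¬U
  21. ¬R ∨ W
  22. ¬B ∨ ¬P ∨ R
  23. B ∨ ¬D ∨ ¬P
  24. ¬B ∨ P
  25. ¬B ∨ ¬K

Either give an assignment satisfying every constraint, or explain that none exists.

D = True, K = False, P = False, Q = False, B = False, R = False, W = False, U = False

Unit clause (D) forces D = True.
In (¬D ∨ ¬U) only ¬U is left, so U = False.
In (¬P ∨ U) only ¬P is left, so P = False.
In (¬K ∨ P) only ¬K is left, so K = False.
In (¬B ∨ P) only ¬B is left, so B = False.
In (K ∨ ¬Q) only ¬Q is left, so Q = False.
In (B ∨ ¬R) only ¬R is left, so R = False.
In (¬D ∨ Q ∨ ¬W) only ¬W is left, so W = False.
All clauses satisfied.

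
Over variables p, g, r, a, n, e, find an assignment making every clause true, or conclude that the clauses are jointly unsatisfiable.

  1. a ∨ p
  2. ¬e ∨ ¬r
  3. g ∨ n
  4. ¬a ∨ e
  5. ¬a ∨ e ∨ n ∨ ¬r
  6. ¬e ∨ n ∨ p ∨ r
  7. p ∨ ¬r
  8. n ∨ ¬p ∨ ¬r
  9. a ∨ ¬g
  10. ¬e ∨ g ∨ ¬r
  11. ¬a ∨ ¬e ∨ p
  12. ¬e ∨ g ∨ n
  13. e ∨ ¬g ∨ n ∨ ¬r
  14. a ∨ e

Set p = True.
Set g = True.
  then (a ∨ ¬g) forces a = True.
  then (¬a ∨ e) forces e = True.
  then (¬e ∨ ¬r) forces r = False.
Set n = False.
All clauses satisfied.

p: True; g: True; r: False; a: True; n: False; e: True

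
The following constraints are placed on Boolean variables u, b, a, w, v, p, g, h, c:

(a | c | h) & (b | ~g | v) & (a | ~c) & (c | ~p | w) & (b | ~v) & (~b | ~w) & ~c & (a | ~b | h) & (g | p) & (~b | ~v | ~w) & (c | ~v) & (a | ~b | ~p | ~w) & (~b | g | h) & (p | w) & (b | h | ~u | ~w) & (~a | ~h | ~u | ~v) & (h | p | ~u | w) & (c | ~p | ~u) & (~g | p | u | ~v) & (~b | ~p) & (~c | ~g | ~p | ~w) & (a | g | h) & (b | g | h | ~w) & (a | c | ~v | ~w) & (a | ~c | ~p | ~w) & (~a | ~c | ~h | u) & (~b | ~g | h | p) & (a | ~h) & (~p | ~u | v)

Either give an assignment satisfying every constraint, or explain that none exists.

Unit clause (~c) forces c = False.
In (c | ~v) only ~v is left, so v = False.
Try u = True:
  (c | ~p | ~u) forces p = False.
  (g | p) forces g = True.
  (b | ~g | v) forces b = True.
  (~b | ~w) forces w = False.
  clause (p | w) is falsified — backtrack.
So u = False.
Set b = False.
  then (b | ~g | v) forces g = False.
  then (g | p) forces p = True.
  then (c | ~p | w) forces w = True.
  then (b | g | h | ~w) forces h = True.
  then (a | ~h) forces a = True.
All clauses satisfied.

u = False, b = False, a = True, w = True, v = False, p = True, g = False, h = True, c = False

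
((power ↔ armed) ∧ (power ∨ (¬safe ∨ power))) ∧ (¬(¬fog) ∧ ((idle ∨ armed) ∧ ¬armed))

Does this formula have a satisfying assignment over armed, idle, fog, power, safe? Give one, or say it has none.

armed: False; idle: True; fog: True; power: False; safe: False

  (power ↔ armed) ∧ (power ∨ (¬safe ∨ power)) = True
    power ↔ armed = True
    power ∨ (¬safe ∨ power) = True
      ¬safe ∨ power = True
        ¬safe = True
  ¬(¬fog) ∧ ((idle ∨ armed) ∧ ¬armed) = True
    ¬(¬fog) = True
      ¬fog = False
    (idle ∨ armed) ∧ ¬armed = True
      idle ∨ armed = True
      ¬armed = True
Both conjuncts True, so the formula holds.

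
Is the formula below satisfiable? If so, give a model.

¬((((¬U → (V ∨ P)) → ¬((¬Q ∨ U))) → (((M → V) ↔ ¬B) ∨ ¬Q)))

M: True; U: False; V: False; Q: True; B: False; P: True

  ¬((((¬U → (V ∨ P)) → ¬((¬Q ∨ U))) → (((M → V) ↔ ¬B) ∨ ¬Q))) = True
    ((¬U → (V ∨ P)) → ¬((¬Q ∨ U))) → (((M → V) ↔ ¬B) ∨ ¬Q) = False
      (¬U → (V ∨ P)) → ¬((¬Q ∨ U)) = True
        ¬U → (V ∨ P) = True
          ¬U = True
          V ∨ P = True
        ¬((¬Q ∨ U)) = True
          ¬Q ∨ U = False
            ¬Q = False
      ((M → V) ↔ ¬B) ∨ ¬Q = False
        (M → V) ↔ ¬B = False
          M → V = False
          ¬B = True
        ¬Q = False
The formula evaluates to True.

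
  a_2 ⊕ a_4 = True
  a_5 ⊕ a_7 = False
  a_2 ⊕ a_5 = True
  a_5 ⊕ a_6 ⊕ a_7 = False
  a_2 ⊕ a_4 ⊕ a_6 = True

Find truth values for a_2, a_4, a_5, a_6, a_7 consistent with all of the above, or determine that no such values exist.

a_2=F; a_4=T; a_5=T; a_6=F; a_7=T

a_2 ⊕ a_4 = F ⊕ T = True ✓
a_5 ⊕ a_7 = T ⊕ T = False ✓
a_2 ⊕ a_5 = F ⊕ T = True ✓
a_5 ⊕ a_6 ⊕ a_7 = T ⊕ F ⊕ T = False ✓
a_2 ⊕ a_4 ⊕ a_6 = F ⊕ T ⊕ F = True ✓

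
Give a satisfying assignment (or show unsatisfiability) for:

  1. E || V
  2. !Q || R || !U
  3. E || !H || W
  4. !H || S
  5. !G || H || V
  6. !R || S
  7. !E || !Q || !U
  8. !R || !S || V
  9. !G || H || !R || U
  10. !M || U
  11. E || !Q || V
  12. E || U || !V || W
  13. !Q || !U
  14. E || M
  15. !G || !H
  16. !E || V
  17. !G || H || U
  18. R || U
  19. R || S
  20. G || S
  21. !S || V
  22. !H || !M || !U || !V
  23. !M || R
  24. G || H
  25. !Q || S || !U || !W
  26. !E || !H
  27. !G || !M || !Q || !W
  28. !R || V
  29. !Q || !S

Try S = False:
  (!H || S) forces H = False.
  (!R || S) forces R = False.
  clause (R || S) is falsified — backtrack.
So S = True.
  then (!S || V) forces V = True.
  then (!Q || !S) forces Q = False.
Set E = False.
  then (E || M) forces M = True.
  then (!M || R) forces R = True.
  then (!M || U) forces U = True.
  then (!H || !M || !U || !V) forces H = False.
  then (G || H) forces G = True.
Set W = True.
All clauses satisfied.

S: True, E: False, U: True, Q: False, V: True, W: True, R: True, G: True, M: True, H: False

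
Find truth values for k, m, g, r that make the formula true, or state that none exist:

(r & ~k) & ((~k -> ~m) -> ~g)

k = False, m = True, g = True, r = True

  r & ~k = True
    ~k = True
  (~k -> ~m) -> ~g = True
    ~k -> ~m = False
      ~k = True
      ~m = False
    ~g = False
Both conjuncts True, so the formula holds.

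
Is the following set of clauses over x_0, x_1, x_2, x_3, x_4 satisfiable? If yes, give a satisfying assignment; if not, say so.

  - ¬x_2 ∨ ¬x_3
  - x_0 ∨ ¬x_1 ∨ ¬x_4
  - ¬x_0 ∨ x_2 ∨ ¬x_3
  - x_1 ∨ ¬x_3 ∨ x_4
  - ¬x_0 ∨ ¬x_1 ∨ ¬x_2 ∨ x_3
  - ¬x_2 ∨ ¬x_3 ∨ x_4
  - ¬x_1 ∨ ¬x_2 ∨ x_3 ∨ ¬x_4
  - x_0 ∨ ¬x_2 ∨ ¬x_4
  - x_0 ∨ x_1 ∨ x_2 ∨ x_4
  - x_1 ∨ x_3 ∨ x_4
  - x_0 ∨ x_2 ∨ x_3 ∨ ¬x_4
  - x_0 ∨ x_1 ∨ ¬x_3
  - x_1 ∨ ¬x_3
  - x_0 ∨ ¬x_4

x_0 = True; x_1 = False; x_2 = False; x_3 = False; x_4 = True

Set x_0 = True.
Set x_1 = False.
  then (x_1 ∨ ¬x_3) forces x_3 = False.
  then (x_1 ∨ x_3 ∨ x_4) forces x_4 = True.
Set x_2 = False.
All clauses satisfied.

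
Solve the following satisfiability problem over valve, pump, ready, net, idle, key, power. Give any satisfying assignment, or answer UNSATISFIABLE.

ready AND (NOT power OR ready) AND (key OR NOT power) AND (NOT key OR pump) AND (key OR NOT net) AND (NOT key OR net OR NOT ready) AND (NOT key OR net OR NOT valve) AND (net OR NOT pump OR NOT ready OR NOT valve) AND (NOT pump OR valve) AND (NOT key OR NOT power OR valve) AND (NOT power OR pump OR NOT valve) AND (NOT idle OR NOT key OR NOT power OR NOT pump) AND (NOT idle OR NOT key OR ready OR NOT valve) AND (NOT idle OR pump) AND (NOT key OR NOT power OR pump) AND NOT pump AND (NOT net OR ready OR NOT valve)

Unit clause (ready) forces ready = True.
Unit clause (NOT pump) forces pump = False.
In (NOT key OR pump) only NOT key is left, so key = False.
In (key OR NOT net) only NOT net is left, so net = False.
In (NOT idle OR pump) only NOT idle is left, so idle = False.
In (key OR NOT power) only NOT power is left, so power = False.
Set valve = False.
All clauses satisfied.

valve = False; pump = False; ready = True; net = False; idle = False; key = False; power = False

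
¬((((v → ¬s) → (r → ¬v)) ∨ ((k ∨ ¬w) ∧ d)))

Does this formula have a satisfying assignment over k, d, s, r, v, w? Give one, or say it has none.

k=F; d=F; s=F; r=T; v=T; w=T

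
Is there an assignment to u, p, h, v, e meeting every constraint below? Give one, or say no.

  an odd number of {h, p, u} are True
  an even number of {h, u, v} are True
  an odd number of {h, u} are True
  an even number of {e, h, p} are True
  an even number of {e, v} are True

u = False, p = False, h = True, v = True, e = True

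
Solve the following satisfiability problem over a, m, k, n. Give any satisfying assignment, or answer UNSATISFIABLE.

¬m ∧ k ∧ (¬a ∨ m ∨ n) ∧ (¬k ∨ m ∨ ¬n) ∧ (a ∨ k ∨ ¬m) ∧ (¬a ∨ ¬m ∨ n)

a: False; m: False; k: True; n: False

Unit clause (¬m) forces m = False.
Unit clause (k) forces k = True.
In (¬k ∨ m ∨ ¬n) only ¬n is left, so n = False.
In (¬a ∨ m ∨ n) only ¬a is left, so a = False.
All clauses satisfied.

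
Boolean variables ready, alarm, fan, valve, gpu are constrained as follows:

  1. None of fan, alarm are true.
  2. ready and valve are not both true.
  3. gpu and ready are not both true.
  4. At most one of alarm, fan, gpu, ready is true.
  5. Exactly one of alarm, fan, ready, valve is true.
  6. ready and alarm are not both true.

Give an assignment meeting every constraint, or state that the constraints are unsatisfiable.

ready = False, alarm = False, fan = False, valve = True, gpu = True

  (1) {fan, alarm}: 0 true — none ✓
  (2) ready=F, valve=T — not both ✓
  (3) gpu=T, ready=F — not both ✓
  (4) {alarm, fan, gpu, ready}: 1 true — at most one ✓
  (5) {alarm, fan, ready, valve}: 1 true — exactly one ✓
  (6) ready=F, alarm=F — not both ✓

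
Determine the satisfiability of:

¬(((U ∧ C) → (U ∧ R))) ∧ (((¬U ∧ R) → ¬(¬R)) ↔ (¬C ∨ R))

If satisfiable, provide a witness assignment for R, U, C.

Unsatisfiable — no assignment works.

Case U = True: the formula simplifies to ¬((C → R)) ∧ (¬C ∨ R).
  C = True: simplifies to ¬R ∧ R.
    R = True: the conjunct ¬R is False.
    R = False: the conjunct R is False.
  C = False: the conjunct ¬((C → R)) becomes ¬((False → R)) = False.
Case U = False: the conjunct ¬(((U ∧ C) → (U ∧ R))) becomes ¬((False → False)) = False.
Both cases fail — unsatisfiable.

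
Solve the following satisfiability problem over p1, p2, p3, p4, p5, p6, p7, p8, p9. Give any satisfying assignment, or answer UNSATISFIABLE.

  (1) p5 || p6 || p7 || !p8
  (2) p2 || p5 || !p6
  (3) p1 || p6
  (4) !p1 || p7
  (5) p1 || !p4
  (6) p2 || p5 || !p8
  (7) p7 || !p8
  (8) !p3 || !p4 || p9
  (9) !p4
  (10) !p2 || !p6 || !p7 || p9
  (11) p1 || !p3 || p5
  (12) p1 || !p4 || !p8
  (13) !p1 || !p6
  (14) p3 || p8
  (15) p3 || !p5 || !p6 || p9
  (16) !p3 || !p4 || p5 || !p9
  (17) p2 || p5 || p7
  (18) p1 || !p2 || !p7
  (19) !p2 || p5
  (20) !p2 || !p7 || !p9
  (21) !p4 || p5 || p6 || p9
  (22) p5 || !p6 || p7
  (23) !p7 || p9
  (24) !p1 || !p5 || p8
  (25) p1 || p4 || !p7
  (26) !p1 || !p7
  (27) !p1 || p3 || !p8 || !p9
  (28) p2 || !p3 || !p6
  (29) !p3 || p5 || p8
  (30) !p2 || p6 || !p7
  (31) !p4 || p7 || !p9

Unit clause (!p4) forces p4 = False.
Set p1 = False.
  then (p1 || p6) forces p6 = True.
  then (p1 || p4 || !p7) forces p7 = False.
  then (p7 || !p8) forces p8 = False.
  then (p3 || p8) forces p3 = True.
  then (p5 || !p6 || p7) forces p5 = True.
  then (p2 || !p3 || !p6) forces p2 = True.
Set p9 = True.
All clauses satisfied.

p1=F, p2=T, p3=T, p4=F, p5=T, p6=T, p7=F, p8=F, p9=T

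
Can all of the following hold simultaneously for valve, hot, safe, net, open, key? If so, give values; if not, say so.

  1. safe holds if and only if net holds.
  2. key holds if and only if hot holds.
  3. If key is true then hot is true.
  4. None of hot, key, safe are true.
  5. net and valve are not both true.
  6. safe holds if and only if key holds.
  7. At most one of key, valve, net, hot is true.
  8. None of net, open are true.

valve=T; hot=F; safe=F; net=F; open=F; key=F

  (1) safe=F, net=F — same ✓
  (2) key=F, hot=F — same ✓
  (3) key=F ⇒ hot: vacuous ✓
  (4) {hot, key, safe}: 0 true — none ✓
  (5) net=F, valve=T — not both ✓
  (6) safe=F, key=F — same ✓
  (7) {key, valve, net, hot}: 1 true — at most one ✓
  (8) {net, open}: 0 true — none ✓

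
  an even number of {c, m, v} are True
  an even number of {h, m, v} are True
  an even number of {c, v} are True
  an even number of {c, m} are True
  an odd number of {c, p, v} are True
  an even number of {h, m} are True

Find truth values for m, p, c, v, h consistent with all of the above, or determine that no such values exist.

m: False; p: True; c: False; v: False; h: False

{c, m, v}: 0 true → even ✓
{h, m, v}: 0 true → even ✓
{c, v}: 0 true → even ✓
{c, m}: 0 true → even ✓
{c, p, v}: 1 true → odd ✓
{h, m}: 0 true → even ✓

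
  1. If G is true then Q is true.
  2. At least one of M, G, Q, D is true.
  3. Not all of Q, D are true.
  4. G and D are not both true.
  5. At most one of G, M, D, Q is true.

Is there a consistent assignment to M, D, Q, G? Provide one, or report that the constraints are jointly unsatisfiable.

M = False, D = True, Q = False, G = False

  (1) G=F ⇒ Q: vacuous ✓
  (2) {M, G, Q, D}: 1 true — at least one ✓
  (3) {Q, D}: 1/2 true — not all ✓
  (4) G=F, D=T — not both ✓
  (5) {G, M, D, Q}: 1 true — at most one ✓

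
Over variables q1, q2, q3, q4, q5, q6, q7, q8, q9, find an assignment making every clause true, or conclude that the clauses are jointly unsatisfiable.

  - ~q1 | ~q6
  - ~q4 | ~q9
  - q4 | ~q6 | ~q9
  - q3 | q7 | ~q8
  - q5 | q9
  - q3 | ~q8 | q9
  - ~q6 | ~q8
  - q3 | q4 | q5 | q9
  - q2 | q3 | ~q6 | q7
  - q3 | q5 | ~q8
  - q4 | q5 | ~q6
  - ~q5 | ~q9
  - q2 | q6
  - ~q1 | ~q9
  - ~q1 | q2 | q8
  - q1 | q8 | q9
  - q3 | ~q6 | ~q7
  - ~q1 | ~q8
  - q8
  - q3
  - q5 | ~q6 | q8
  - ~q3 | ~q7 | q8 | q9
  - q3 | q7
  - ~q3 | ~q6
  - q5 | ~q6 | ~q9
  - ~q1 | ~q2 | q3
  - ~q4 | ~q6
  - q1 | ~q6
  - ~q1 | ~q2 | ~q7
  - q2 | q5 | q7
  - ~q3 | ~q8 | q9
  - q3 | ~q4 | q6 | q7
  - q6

The formula is unsatisfiable.

Case q6 = True:
  (~q1 | ~q6) forces q1 = False.
  Clause (q1 | ~q6) is falsified — contradiction.
Case q6 = False:
  Clause (q6) is falsified — contradiction.
Both cases fail, so the formula is unsatisfiable.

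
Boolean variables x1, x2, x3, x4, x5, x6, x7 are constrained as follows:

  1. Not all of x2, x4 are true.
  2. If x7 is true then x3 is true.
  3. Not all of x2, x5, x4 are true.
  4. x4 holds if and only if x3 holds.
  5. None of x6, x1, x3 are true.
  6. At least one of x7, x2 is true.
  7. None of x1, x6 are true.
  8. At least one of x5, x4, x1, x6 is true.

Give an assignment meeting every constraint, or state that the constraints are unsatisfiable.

x1=F; x2=T; x3=F; x4=F; x5=T; x6=F; x7=F

  (1) {x2, x4}: 1/2 true — not all ✓
  (2) x7=F ⇒ x3: vacuous ✓
  (3) {x2, x5, x4}: 2/3 true — not all ✓
  (4) x4=F, x3=F — same ✓
  (5) {x6, x1, x3}: 0 true — none ✓
  (6) {x7, x2}: 1 true — at least one ✓
  (7) {x1, x6}: 0 true — none ✓
  (8) {x5, x4, x1, x6}: 1 true — at least one ✓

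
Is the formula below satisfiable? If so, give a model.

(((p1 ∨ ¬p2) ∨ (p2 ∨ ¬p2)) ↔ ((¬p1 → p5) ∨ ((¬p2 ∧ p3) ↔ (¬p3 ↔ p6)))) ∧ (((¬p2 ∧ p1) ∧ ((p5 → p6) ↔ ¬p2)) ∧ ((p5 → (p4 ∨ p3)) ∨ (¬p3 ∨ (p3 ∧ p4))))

p1=T, p2=F, p3=F, p4=T, p5=T, p6=T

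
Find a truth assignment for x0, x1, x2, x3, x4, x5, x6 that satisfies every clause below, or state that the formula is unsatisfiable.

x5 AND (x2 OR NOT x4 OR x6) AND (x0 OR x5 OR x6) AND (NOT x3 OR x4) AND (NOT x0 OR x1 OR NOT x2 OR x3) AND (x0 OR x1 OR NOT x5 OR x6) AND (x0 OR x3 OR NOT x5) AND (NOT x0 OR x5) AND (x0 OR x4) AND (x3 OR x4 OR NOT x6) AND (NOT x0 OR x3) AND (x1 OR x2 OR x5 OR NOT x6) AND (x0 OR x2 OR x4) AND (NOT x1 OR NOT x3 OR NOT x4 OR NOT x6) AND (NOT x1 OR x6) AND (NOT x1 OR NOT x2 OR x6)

x0 = False; x1 = False; x2 = True; x3 = True; x4 = True; x5 = True; x6 = True

Unit clause (x5) forces x5 = True.
Set x0 = False.
  then (x0 OR x3 OR NOT x5) forces x3 = True.
  then (x0 OR x4) forces x4 = True.
Try x1 = True:
  (NOT x1 OR NOT x3 OR NOT x4 OR NOT x6) forces x6 = False.
  clause (NOT x1 OR x6) is falsified — backtrack.
So x1 = False.
  then (x0 OR x1 OR NOT x5 OR x6) forces x6 = True.
Set x2 = True.
All clauses satisfied.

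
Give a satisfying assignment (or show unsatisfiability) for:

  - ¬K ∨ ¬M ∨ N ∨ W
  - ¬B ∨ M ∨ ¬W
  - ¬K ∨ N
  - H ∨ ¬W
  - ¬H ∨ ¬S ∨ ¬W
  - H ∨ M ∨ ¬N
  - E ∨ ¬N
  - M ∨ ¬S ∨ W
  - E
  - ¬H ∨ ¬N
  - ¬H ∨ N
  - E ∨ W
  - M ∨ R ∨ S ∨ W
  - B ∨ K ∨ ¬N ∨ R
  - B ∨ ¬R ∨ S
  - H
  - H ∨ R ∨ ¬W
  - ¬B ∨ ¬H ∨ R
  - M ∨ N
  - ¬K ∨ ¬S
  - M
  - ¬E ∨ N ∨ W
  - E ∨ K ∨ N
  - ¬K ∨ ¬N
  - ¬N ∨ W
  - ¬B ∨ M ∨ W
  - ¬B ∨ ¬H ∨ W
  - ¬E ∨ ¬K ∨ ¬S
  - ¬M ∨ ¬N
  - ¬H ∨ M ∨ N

UNSATISFIABLE

Case H = True:
  (E) forces E = True.
  (¬H ∨ ¬N) forces N = False.
  Clause (¬H ∨ N) is falsified — contradiction.
Case H = False:
  Clause (H) is falsified — contradiction.
Both cases fail, so the formula is unsatisfiable.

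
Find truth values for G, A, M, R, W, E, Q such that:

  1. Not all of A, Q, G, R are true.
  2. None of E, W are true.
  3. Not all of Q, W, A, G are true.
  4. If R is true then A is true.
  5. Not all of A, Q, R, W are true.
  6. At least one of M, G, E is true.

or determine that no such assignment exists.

G = True, A = True, M = False, R = False, W = False, E = False, Q = True

  (1) {A, Q, G, R}: 3/4 true — not all ✓
  (2) {E, W}: 0 true — none ✓
  (3) {Q, W, A, G}: 3/4 true — not all ✓
  (4) R=F ⇒ A: vacuous ✓
  (5) {A, Q, R, W}: 2/4 true — not all ✓
  (6) {M, G, E}: 1 true — at least one ✓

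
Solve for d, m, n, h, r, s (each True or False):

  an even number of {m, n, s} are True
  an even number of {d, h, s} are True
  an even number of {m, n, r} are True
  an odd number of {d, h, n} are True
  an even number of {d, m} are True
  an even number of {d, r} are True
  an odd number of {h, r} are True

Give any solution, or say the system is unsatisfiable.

d=T, m=T, n=F, h=F, r=T, s=T

{m, n, s}: 2 true → even ✓
{d, h, s}: 2 true → even ✓
{m, n, r}: 2 true → even ✓
{d, h, n}: 1 true → odd ✓
{d, m}: 2 true → even ✓
{d, r}: 2 true → even ✓
{h, r}: 1 true → odd ✓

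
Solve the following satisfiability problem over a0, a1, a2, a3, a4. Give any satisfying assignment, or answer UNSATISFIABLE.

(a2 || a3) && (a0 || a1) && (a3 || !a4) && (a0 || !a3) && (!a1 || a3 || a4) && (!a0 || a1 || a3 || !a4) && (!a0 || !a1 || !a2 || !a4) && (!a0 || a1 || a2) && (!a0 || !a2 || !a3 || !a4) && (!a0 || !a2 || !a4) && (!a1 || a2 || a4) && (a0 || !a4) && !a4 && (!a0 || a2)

Unit clause (!a4) forces a4 = False.
Try a0 = False:
  (a0 || a1) forces a1 = True.
  (a0 || !a3) forces a3 = False.
  clause (!a1 || a3 || a4) is falsified — backtrack.
So a0 = True.
  then (!a0 || a2) forces a2 = True.
Set a1 = False.
Set a3 = False.
All clauses satisfied.

a0 = True, a1 = False, a2 = True, a3 = False, a4 = False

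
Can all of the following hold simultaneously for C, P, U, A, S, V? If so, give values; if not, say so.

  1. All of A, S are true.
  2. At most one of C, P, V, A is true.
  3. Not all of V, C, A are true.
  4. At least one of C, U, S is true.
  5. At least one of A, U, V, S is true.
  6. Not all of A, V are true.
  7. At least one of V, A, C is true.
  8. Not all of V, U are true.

C: False; P: False; U: True; A: True; S: True; V: False

  (1) {A, S}: all 2 true ✓
  (2) {C, P, V, A}: 1 true — at most one ✓
  (3) {V, C, A}: 1/3 true — not all ✓
  (4) {C, U, S}: 2 true — at least one ✓
  (5) {A, U, V, S}: 3 true — at least one ✓
  (6) {A, V}: 1/2 true — not all ✓
  (7) {V, A, C}: 1 true — at least one ✓
  (8) {V, U}: 1/2 true — not all ✓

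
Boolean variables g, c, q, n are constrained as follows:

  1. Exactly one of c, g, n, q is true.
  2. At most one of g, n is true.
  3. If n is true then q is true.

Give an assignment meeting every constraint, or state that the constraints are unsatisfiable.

g = True, c = False, q = False, n = False

  (1) {c, g, n, q}: 1 true — exactly one ✓
  (2) {g, n}: 1 true — at most one ✓
  (3) n=F ⇒ q: vacuous ✓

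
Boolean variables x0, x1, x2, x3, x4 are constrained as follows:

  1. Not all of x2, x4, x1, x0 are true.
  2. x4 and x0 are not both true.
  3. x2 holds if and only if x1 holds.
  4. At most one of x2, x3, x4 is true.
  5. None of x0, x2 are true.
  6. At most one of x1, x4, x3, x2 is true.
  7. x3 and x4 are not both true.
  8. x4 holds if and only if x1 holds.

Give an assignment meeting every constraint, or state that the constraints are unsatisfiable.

x0: False, x1: False, x2: False, x3: False, x4: False

  (1) {x2, x4, x1, x0}: 0/4 true — not all ✓
  (2) x4=F, x0=F — not both ✓
  (3) x2=F, x1=F — same ✓
  (4) {x2, x3, x4}: 0 true — at most one ✓
  (5) {x0, x2}: 0 true — none ✓
  (6) {x1, x4, x3, x2}: 0 true — at most one ✓
  (7) x3=F, x4=F — not both ✓
  (8) x4=F, x1=F — same ✓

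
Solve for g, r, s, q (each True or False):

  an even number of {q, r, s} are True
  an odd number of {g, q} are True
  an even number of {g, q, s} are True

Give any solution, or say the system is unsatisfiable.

g=F, r=F, s=T, q=T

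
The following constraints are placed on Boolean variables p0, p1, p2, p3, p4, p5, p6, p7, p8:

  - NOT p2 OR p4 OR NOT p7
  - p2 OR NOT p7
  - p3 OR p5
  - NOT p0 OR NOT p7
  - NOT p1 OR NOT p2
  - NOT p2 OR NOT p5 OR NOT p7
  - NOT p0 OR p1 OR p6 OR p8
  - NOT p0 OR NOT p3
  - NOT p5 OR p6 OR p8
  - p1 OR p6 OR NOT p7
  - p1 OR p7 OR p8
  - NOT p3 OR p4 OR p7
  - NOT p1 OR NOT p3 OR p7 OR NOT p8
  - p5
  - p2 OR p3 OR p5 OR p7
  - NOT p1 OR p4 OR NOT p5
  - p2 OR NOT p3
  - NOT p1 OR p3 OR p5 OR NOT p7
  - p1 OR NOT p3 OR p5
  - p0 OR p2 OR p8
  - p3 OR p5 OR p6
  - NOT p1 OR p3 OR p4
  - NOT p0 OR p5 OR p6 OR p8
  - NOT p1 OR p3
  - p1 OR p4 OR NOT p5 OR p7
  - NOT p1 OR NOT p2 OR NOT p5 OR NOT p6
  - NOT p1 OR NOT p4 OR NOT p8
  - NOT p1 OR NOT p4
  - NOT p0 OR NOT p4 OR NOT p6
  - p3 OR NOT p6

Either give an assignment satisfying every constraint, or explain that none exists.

Unit clause (p5) forces p5 = True.
Set p0 = True.
  then (NOT p0 OR NOT p7) forces p7 = False.
  then (NOT p0 OR NOT p3) forces p3 = False.
  then (NOT p1 OR p3) forces p1 = False.
  then (p1 OR p4 OR NOT p5 OR p7) forces p4 = True.
  then (NOT p0 OR NOT p4 OR NOT p6) forces p6 = False.
  then (NOT p0 OR p1 OR p6 OR p8) forces p8 = True.
Set p2 = False.
All clauses satisfied.

p0 = True; p1 = False; p2 = False; p3 = False; p4 = True; p5 = True; p6 = False; p7 = False; p8 = True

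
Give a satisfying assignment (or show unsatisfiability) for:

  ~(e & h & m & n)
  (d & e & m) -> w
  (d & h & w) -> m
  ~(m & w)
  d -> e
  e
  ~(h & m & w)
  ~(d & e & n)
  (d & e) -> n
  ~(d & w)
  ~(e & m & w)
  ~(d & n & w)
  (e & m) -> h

e = True, d = False, n = False, m = False, w = False, h = False

Unit clause (e) forces e = True.
Try d = True:
  (~d | ~e | n) forces n = True.
  clause (~d | ~e | ~n) is falsified — backtrack.
So d = False.
Set n = False.
Set m = False.
Set w = False.
Set h = False.
All clauses satisfied.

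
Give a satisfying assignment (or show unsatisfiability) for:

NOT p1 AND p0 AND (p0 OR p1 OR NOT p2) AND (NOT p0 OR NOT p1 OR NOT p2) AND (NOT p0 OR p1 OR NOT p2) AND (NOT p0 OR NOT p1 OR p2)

p0 = True, p1 = False, p2 = False

Unit clause (NOT p1) forces p1 = False.
Unit clause (p0) forces p0 = True.
In (NOT p0 OR p1 OR NOT p2) only NOT p2 is left, so p2 = False.
All clauses satisfied.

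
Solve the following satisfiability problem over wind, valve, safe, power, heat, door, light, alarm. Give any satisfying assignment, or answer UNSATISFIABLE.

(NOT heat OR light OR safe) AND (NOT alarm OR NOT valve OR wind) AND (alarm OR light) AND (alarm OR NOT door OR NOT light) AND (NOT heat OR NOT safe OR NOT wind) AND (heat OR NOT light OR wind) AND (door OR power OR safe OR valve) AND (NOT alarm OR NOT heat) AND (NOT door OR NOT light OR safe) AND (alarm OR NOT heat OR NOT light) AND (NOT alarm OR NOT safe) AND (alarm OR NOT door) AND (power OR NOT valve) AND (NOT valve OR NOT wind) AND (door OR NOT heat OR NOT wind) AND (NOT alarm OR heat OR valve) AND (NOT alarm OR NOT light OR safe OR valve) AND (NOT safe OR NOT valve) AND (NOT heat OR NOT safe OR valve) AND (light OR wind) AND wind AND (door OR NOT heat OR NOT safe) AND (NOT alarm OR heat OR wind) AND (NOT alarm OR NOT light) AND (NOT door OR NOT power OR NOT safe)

Unit clause (wind) forces wind = True.
In (NOT valve OR NOT wind) only NOT valve is left, so valve = False.
Set safe = True.
  then (NOT heat OR NOT safe OR NOT wind) forces heat = False.
  then (NOT alarm OR NOT safe) forces alarm = False.
  then (alarm OR NOT door) forces door = False.
  then (alarm OR light) forces light = True.
Set power = False.
All clauses satisfied.

wind = True, valve = False, safe = True, power = False, heat = False, door = False, light = True, alarm = False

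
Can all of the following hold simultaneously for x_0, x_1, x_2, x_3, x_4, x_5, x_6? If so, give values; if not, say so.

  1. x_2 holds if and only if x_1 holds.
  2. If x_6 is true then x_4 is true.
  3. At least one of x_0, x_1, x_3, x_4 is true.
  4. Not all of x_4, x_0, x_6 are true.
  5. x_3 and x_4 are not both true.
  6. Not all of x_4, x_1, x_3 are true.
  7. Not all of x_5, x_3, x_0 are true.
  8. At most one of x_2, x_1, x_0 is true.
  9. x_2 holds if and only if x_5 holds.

x_0 = True, x_1 = False, x_2 = False, x_3 = True, x_4 = False, x_5 = False, x_6 = False

  (1) x_2=F, x_1=F — same ✓
  (2) x_6=F ⇒ x_4: vacuous ✓
  (3) {x_0, x_1, x_3, x_4}: 2 true — at least one ✓
  (4) {x_4, x_0, x_6}: 1/3 true — not all ✓
  (5) x_3=T, x_4=F — not both ✓
  (6) {x_4, x_1, x_3}: 1/3 true — not all ✓
  (7) {x_5, x_3, x_0}: 2/3 true — not all ✓
  (8) {x_2, x_1, x_0}: 1 true — at most one ✓
  (9) x_2=F, x_5=F — same ✓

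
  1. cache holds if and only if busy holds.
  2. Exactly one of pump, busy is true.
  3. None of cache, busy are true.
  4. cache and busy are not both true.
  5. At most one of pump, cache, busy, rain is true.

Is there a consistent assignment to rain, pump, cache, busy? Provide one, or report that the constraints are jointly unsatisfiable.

rain=F, pump=T, cache=F, busy=F

  (1) cache=F, busy=F — same ✓
  (2) {pump, busy}: 1 true — exactly one ✓
  (3) {cache, busy}: 0 true — none ✓
  (4) cache=F, busy=F — not both ✓
  (5) {pump, cache, busy, rain}: 1 true — at most one ✓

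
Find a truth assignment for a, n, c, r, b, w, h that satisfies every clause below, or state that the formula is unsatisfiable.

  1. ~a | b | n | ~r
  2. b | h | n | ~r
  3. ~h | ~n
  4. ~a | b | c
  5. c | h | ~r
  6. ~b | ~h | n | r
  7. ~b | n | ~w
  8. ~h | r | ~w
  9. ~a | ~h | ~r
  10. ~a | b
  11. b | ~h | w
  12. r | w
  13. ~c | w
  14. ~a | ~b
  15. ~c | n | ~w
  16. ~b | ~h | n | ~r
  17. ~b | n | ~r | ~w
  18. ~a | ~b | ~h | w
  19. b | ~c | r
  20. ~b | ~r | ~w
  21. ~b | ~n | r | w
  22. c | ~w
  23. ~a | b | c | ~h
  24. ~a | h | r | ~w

a=F, n=T, c=T, r=F, b=T, w=T, h=F

Try a = True:
  (~a | b) forces b = True.
  clause (~a | ~b) is falsified — backtrack.
So a = False.
Set n = True.
  then (~h | ~n) forces h = False.
Try c = False:
  (c | h | ~r) forces r = False.
  (r | w) forces w = True.
  clause (c | ~w) is falsified — backtrack.
So c = True.
  then (~c | w) forces w = True.
Set r = False.
  then (b | ~c | r) forces b = True.
All clauses satisfied.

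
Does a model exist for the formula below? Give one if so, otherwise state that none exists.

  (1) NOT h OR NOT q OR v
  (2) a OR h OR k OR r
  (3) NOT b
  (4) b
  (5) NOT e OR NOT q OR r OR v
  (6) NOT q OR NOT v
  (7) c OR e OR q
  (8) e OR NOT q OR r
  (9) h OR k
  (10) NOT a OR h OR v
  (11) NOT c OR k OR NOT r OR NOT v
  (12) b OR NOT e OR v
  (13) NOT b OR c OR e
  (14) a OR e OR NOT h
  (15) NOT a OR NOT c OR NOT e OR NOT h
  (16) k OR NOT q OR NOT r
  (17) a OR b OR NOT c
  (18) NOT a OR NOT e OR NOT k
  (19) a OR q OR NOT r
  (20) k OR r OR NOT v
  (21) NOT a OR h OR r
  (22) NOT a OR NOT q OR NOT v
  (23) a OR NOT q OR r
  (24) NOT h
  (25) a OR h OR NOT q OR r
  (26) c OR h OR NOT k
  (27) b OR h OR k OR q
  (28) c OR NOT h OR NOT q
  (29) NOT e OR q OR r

Case b = True:
  Clause (NOT b) is falsified — contradiction.
Case b = False:
  Clause (b) is falsified — contradiction.
Both cases fail, so the formula is unsatisfiable.

Unsatisfiable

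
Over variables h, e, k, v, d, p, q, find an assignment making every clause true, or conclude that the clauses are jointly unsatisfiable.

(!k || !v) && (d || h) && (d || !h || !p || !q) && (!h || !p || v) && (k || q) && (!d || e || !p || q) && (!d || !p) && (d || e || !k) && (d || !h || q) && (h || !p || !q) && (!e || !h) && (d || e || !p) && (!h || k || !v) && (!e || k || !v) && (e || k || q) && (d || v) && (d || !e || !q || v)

h = False, e = True, k = False, v = False, d = True, p = False, q = True

Set h = False.
  then (d || h) forces d = True.
  then (!d || !p) forces p = False.
Set e = True.
Set k = False.
  then (k || q) forces q = True.
  then (!e || k || !v) forces v = False.
All clauses satisfied.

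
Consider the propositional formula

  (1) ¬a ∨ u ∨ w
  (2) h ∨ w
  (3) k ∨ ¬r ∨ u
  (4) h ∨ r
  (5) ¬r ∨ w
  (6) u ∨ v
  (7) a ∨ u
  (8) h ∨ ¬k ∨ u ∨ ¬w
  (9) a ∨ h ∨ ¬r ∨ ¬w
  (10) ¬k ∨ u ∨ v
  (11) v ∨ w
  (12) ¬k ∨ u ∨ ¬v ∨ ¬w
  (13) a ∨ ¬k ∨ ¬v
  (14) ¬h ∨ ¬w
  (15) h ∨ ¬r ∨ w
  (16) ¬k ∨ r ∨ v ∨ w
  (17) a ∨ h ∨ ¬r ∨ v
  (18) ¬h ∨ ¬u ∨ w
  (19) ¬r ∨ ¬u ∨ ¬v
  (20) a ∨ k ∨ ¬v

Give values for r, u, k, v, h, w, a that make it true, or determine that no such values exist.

r = True, u = True, k = False, v = False, h = False, w = True, a = True

Set r = True.
  then (¬r ∨ w) forces w = True.
  then (¬h ∨ ¬w) forces h = False.
  then (a ∨ h ∨ ¬r ∨ ¬w) forces a = True.
Set u = True.
  then (¬r ∨ ¬u ∨ ¬v) forces v = False.
Set k = False.
All clauses satisfied.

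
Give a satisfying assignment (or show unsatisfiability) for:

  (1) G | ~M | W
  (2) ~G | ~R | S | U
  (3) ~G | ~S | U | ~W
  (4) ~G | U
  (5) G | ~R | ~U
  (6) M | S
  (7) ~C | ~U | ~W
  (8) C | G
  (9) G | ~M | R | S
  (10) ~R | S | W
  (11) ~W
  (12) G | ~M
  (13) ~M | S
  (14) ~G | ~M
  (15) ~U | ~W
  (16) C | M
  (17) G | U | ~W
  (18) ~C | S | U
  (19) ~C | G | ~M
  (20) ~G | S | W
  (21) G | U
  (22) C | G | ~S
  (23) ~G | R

R=T, S=T, U=T, C=T, W=F, M=F, G=T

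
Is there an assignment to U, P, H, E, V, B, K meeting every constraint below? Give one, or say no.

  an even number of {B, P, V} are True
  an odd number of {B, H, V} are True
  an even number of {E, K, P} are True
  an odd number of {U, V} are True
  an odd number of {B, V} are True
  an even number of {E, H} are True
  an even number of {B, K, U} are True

No satisfying assignment exists.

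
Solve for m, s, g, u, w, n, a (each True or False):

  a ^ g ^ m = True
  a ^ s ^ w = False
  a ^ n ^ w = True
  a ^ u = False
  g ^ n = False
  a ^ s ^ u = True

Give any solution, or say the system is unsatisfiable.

m = True, s = True, g = False, u = False, w = True, n = False, a = False

a ^ g ^ m = F ^ F ^ T = True ✓
a ^ s ^ w = F ^ T ^ T = False ✓
a ^ n ^ w = F ^ F ^ T = True ✓
a ^ u = F ^ F = False ✓
g ^ n = F ^ F = False ✓
a ^ s ^ u = F ^ T ^ F = True ✓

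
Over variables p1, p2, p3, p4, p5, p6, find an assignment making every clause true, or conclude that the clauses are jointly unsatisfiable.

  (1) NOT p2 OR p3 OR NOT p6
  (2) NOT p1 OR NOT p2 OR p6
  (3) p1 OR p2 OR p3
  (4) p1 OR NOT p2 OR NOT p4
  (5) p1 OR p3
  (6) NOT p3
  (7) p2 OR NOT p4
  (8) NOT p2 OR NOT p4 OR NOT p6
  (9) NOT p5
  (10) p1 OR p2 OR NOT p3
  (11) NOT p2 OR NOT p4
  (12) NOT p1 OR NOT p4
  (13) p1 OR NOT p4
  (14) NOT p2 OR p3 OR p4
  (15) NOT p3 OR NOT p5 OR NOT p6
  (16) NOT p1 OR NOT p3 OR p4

Unit clause (NOT p3) forces p3 = False.
Unit clause (NOT p5) forces p5 = False.
In (p1 OR p3) only p1 is left, so p1 = True.
In (NOT p1 OR NOT p4) only NOT p4 is left, so p4 = False.
In (NOT p2 OR p3 OR p4) only NOT p2 is left, so p2 = False.
Set p6 = True.
All clauses satisfied.

p1 = True; p2 = False; p3 = False; p4 = False; p5 = False; p6 = True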